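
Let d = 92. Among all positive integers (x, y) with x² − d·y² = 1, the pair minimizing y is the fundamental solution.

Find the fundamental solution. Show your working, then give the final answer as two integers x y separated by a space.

1151 120

d=92: √d = [9; 1,1,2,4,2,1,1,18] (ℓ=8, even), read p_7/q_7
i=0: a=9 ⇒ p=9, q=1
i=1: a=1 ⇒ p=10, q=1
i=2: a=1 ⇒ p=19, q=2
…
i=4: a=4 ⇒ p=211, q=22
…
i=6: a=1 ⇒ p=681, q=71
i=7: a=1 ⇒ p=1151, q=120
fundamental: x₁=1151, y₁=120  (since 1324801 − 92·14400 = 1)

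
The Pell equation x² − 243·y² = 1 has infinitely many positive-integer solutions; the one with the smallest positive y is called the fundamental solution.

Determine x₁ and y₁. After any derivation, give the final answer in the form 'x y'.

70226 4505

√243 = [15; 1,1,2,3,15,3,2,1,1,30, …], period ℓ=10 (even) → k=9
k=0  a_k=15  p_k/q_k = 15/1
k=1  a_k=1  p_k/q_k = 16/1
…
k=3  a_k=2  p_k/q_k = 78/5
k=4  a_k=3  p_k/q_k = 265/17
k=5  a_k=15  p_k/q_k = 4053/260
k=6  a_k=3  p_k/q_k = 12424/797
k=7  a_k=2  p_k/q_k = 28901/1854
k=8  a_k=1  p_k/q_k = 41325/2651
k=9  a_k=1  p_k/q_k = 70226/4505
→ (70226, 4505).  Check: 70226²=4931691076, 243·4505²=4931691075, difference 1.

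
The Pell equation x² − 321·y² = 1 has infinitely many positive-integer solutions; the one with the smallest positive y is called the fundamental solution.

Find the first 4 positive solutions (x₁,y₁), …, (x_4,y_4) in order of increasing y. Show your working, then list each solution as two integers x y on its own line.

d=321: √d = [17; 1,10,1,34] (ℓ=4, even), read p_3/q_3
k=0  a_k=17  p_k/q_k = 17/1
k=1  a_k=1  p_k/q_k = 18/1
k=2  a_k=10  p_k/q_k = 197/11
k=3  a_k=1  p_k/q_k = 215/12
fundamental: x₁=215, y₁=12  (since 46225 − 321·144 = 1)
(x_2, y_2) = (215·215 + 321·12·12, 215·12 + 12·215) = (92449, 5160)
(x_3, y_3) = (215·92449 + 321·12·5160, 215·5160 + 12·92449) = (39752855, 2218788)
(x_4, y_4) = (215·39752855 + 321·12·2218788, 215·2218788 + 12·39752855) = (17093635201, 954073680)

215 12
92449 5160
39752855 2218788
17093635201 954073680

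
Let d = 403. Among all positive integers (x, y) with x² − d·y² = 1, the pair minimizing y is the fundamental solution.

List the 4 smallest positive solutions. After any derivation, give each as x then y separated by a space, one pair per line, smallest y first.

√403 = [20; 13,2,1,3,1,3,1,2,13,40, …], period ℓ=10 (even) → k=9
step 0: (20, 1)  from 20·(1,0) + (0,1)
step 1: (261, 13)  from 13·(20,1) + (1,0)
…
step 5: (3754, 187)  from 1·(2951,147) + (803,40)
step 6: (14213, 708)  from 3·(3754,187) + (2951,147)
…
step 8: (50147, 2498)  from 2·(17967,895) + (14213,708)
step 9: (669878, 33369)  from 13·(50147,2498) + (17967,895)
fundamental: x₁=669878, y₁=33369  (since 448736534884 − 403·1113490161 = 1)
(x_2, y_2) = (669878·669878 + 403·33369·33369, 669878·33369 + 33369·669878) = (897473069767, 44706317964)
(x_3, y_3) = (669878·897473069767 + 403·33369·44706317964, 669878·44706317964 + 33369·897473069767) = (1202394930058086974, 59895557730143415)
(x_4, y_4) = (669878·1202394930058086974 + 403·33369·59895557730143415, 669878·59895557730143415 + 33369·1202394930058086974) = (1610915821914004898868577, 80245432842261314788776)

669878 33369
897473069767 44706317964
1202394930058086974 59895557730143415
1610915821914004898868577 80245432842261314788776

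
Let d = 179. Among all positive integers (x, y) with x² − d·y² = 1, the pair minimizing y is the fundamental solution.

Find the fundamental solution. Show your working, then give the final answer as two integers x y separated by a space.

√179 → a₀=13, period (2,1,1,1,3,…,1,2,26); ℓ=14 even so k=13
i=0: a=13 ⇒ p=13, q=1
i=1: a=2 ⇒ p=27, q=2
…
i=4: a=1 ⇒ p=107, q=8
i=5: a=3 ⇒ p=388, q=29
…
i=8: a=5 ⇒ p=137042, q=10243
i=9: a=3 ⇒ p=438125, q=32747
…
i=11: a=1 ⇒ p=1013292, q=75737
i=12: a=1 ⇒ p=1588459, q=118727
i=13: a=2 ⇒ p=4190210, q=313191
fundamental: x₁=4190210, y₁=313191  (since 17557859844100 − 179·98088602481 = 1)

4190210 313191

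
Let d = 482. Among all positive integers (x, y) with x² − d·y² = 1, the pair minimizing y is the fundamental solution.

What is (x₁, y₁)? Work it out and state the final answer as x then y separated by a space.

483 22

√482 = [21; 1,20,1,42, …], period ℓ=4 (even) → k=3
a_0=21:  p_0=21·1+0=21,  q_0=21·0+1=1
a_1=1:  p_1=1·21+1=22,  q_1=1·1+0=1
a_2=20:  p_2=20·22+21=461,  q_2=20·1+1=21
a_3=1:  p_3=1·461+22=483,  q_3=1·21+1=22
fundamental: x₁=483, y₁=22  (since 233289 − 482·484 = 1)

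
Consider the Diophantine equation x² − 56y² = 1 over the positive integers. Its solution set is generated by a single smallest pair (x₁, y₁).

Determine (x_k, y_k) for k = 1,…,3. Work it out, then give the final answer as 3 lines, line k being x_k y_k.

√56 = [7; 2,14, …], period ℓ=2 (even) → k=1
k=0  a_k=7  p_k/q_k = 7/1
k=1  a_k=2  p_k/q_k = 15/2
fundamental: x₁=15, y₁=2  (since 225 − 56·4 = 1)
(15+2√56)^2 = 449 + 60√56
(15+2√56)^3 = 13455 + 1798√56

15 2
449 60
13455 1798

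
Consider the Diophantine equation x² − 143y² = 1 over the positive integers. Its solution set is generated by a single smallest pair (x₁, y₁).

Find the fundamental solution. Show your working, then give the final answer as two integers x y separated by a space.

[11; 1,22] for √143; ℓ=2 ⇒ convergent index 1
i=0: a=11 ⇒ p=11, q=1
i=1: a=1 ⇒ p=12, q=1
→ (12, 1).  Check: 12²=144, 143·1²=143, difference 1.

12 1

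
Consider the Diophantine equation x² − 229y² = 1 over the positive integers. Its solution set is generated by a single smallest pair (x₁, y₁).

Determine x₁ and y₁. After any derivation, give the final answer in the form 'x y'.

5848201 386460

[15; 7,1,1,7,30] for √229; ℓ=5 ⇒ convergent index 9
step 0: (15, 1)  from 15·(1,0) + (0,1)
step 1: (106, 7)  from 7·(15,1) + (1,0)
step 2: (121, 8)  from 1·(106,7) + (15,1)
…
step 4: (1710, 113)  from 7·(227,15) + (121,8)
step 5: (51527, 3405)  from 30·(1710,113) + (227,15)
step 6: (362399, 23948)  from 7·(51527,3405) + (1710,113)
step 7: (413926, 27353)  from 1·(362399,23948) + (51527,3405)
step 8: (776325, 51301)  from 1·(413926,27353) + (362399,23948)
step 9: (5848201, 386460)  from 7·(776325,51301) + (413926,27353)
(x₁, y₁) = (5848201, 386460);  5848201² − 229·386460² = 1 ✓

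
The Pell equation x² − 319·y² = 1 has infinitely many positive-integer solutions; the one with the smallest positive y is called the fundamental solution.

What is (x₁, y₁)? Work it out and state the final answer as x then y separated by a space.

√319 → a₀=17, period (1,6,5,1,4,…,6,1,34); ℓ=14 even so k=13
step 0: (17, 1)  from 17·(1,0) + (0,1)
step 1: (18, 1)  from 1·(17,1) + (1,0)
…
step 8: (58797, 3292)  from 3·(15628,875) + (11913,667)
…
step 12: (11102899, 621643)  from 6·(1798881,100718) + (309613,17335)
step 13: (12901780, 722361)  from 1·(11102899,621643) + (1798881,100718)
fundamental: x₁=12901780, y₁=722361  (since 166455927168400 − 319·521805414321 = 1)

12901780 722361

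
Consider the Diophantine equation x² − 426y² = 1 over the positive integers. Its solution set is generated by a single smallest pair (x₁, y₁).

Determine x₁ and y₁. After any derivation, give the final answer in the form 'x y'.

[20; 1,1,1,3,2,6,2,3,1,1,1,40] for √426; ℓ=12 ⇒ convergent index 11
i=0: a=20 ⇒ p=20, q=1
i=1: a=1 ⇒ p=21, q=1
i=2: a=1 ⇒ p=41, q=2
…
i=4: a=3 ⇒ p=227, q=11
i=5: a=2 ⇒ p=516, q=25
i=6: a=6 ⇒ p=3323, q=161
i=7: a=2 ⇒ p=7162, q=347
…
i=9: a=1 ⇒ p=31971, q=1549
i=10: a=1 ⇒ p=56780, q=2751
i=11: a=1 ⇒ p=88751, q=4300
→ (88751, 4300).  Check: 88751²=7876740001, 426·4300²=7876740000, difference 1.

88751 4300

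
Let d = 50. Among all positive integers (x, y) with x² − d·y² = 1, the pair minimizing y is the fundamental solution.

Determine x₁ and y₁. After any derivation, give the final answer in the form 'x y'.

99 14

√50 = [7; 14, …], period ℓ=1 (odd) → k=1
i=0: a=7 ⇒ p=7, q=1
i=1: a=14 ⇒ p=99, q=14
(x₁, y₁) = (99, 14);  99² − 50·14² = 1 ✓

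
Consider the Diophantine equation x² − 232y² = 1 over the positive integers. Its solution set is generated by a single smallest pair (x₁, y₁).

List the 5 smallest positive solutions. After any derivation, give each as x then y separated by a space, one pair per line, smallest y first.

19603 1287
768555217 50458122
30131975818099 1978261129845
1181354243155834177 77559705806244948
46316174427035658925363 3040805823861378301443

√232 = [15; 4,3,7,3,4,30, …], period ℓ=6 (even) → k=5
step 0: (15, 1)  from 15·(1,0) + (0,1)
…
step 3: (1447, 95)  from 7·(198,13) + (61,4)
step 4: (4539, 298)  from 3·(1447,95) + (198,13)
step 5: (19603, 1287)  from 4·(4539,298) + (1447,95)
fundamental: x₁=19603, y₁=1287  (since 384277609 − 232·1656369 = 1)
(x_2, y_2) = (19603·19603 + 232·1287·1287, 19603·1287 + 1287·19603) = (768555217, 50458122)
(x_3, y_3) = (19603·768555217 + 232·1287·50458122, 19603·50458122 + 1287·768555217) = (30131975818099, 1978261129845)
(x_4, y_4) = (19603·30131975818099 + 232·1287·1978261129845, 19603·1978261129845 + 1287·30131975818099) = (1181354243155834177, 77559705806244948)
(x_5, y_5) = (19603·1181354243155834177 + 232·1287·77559705806244948, 19603·77559705806244948 + 1287·1181354243155834177) = (46316174427035658925363, 3040805823861378301443)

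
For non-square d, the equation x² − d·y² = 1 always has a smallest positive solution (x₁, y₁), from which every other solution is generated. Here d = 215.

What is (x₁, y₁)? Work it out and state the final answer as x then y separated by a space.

√215 = [14; 1,1,1,28, …], period ℓ=4 (even) → k=3
k=0  a_k=14  p_k/q_k = 14/1
…
k=2  a_k=1  p_k/q_k = 29/2
k=3  a_k=1  p_k/q_k = 44/3
(x₁, y₁) = (44, 3);  44² − 215·3² = 1 ✓

44 3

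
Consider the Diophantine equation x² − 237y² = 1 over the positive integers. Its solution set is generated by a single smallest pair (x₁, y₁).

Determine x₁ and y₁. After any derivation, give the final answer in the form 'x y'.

√237 = [15; 2,1,1,7,10,7,1,1,2,30, …], period ℓ=10 (even) → k=9
step 0: (15, 1)  from 15·(1,0) + (0,1)
step 1: (31, 2)  from 2·(15,1) + (1,0)
step 2: (46, 3)  from 1·(31,2) + (15,1)
step 3: (77, 5)  from 1·(46,3) + (31,2)
…
step 7: (48001, 3118)  from 1·(42074,2733) + (5927,385)
step 8: (90075, 5851)  from 1·(48001,3118) + (42074,2733)
step 9: (228151, 14820)  from 2·(90075,5851) + (48001,3118)
fundamental: x₁=228151, y₁=14820  (since 52052878801 − 237·219632400 = 1)

228151 14820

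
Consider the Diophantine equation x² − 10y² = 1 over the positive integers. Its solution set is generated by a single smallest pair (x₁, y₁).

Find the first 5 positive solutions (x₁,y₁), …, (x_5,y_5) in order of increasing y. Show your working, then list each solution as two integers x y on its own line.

19 6
721 228
27379 8658
1039681 328776
39480499 12484830

d=10: √d = [3; 6] (ℓ=1, odd), read p_1/q_1
a_0=3:  p_0=3·1+0=3,  q_0=3·0+1=1
a_1=6:  p_1=6·3+1=19,  q_1=6·1+0=6
(x₁, y₁) = (19, 6);  19² − 10·6² = 1 ✓
k=2:  x_2 = 19·19+10·6·6 = 721,  y_2 = 19·6+6·19 = 228
k=3:  x_3 = 19·721+10·6·228 = 27379,  y_3 = 19·228+6·721 = 8658
k=4:  x_4 = 19·27379+10·6·8658 = 1039681,  y_4 = 19·8658+6·27379 = 328776
k=5:  x_5 = 19·1039681+10·6·328776 = 39480499,  y_5 = 19·328776+6·1039681 = 12484830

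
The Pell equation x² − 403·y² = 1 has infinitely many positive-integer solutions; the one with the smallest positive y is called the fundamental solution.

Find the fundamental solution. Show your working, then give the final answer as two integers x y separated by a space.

669878 33369

[20; 13,2,1,3,1,3,1,2,13,40] for √403; ℓ=10 ⇒ convergent index 9
step 0: (20, 1)  from 20·(1,0) + (0,1)
step 1: (261, 13)  from 13·(20,1) + (1,0)
…
step 7: (17967, 895)  from 1·(14213,708) + (3754,187)
step 8: (50147, 2498)  from 2·(17967,895) + (14213,708)
step 9: (669878, 33369)  from 13·(50147,2498) + (17967,895)
(x₁, y₁) = (669878, 33369);  669878² − 403·33369² = 1 ✓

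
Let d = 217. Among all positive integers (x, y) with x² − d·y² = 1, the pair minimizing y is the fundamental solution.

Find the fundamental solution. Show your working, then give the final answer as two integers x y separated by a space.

√217 → a₀=14, period (1,2,1,2,1,…,2,1,28); ℓ=16 even so k=15
k=0  a_k=14  p_k/q_k = 14/1
k=1  a_k=1  p_k/q_k = 15/1
k=2  a_k=2  p_k/q_k = 44/3
k=3  a_k=1  p_k/q_k = 59/4
k=4  a_k=2  p_k/q_k = 162/11
k=5  a_k=1  p_k/q_k = 221/15
k=6  a_k=1  p_k/q_k = 383/26
k=7  a_k=9  p_k/q_k = 3668/249
k=8  a_k=4  p_k/q_k = 15055/1022
…
k=10  a_k=1  p_k/q_k = 154218/10469
…
k=12  a_k=2  p_k/q_k = 740980/50301
k=13  a_k=1  p_k/q_k = 1034361/70217
k=14  a_k=2  p_k/q_k = 2809702/190735
k=15  a_k=1  p_k/q_k = 3844063/260952
→ (3844063, 260952).  Check: 3844063²=14776820347969, 217·260952²=14776820347968, difference 1.

3844063 260952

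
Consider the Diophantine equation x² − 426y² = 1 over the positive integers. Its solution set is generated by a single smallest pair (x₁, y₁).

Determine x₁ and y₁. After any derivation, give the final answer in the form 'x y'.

√426 → a₀=20, period (1,1,1,3,2,6,2,3,1,1,1,40); ℓ=12 even so k=11
step 0: (20, 1)  from 20·(1,0) + (0,1)
…
step 4: (227, 11)  from 3·(62,3) + (41,2)
step 5: (516, 25)  from 2·(227,11) + (62,3)
step 6: (3323, 161)  from 6·(516,25) + (227,11)
…
step 8: (24809, 1202)  from 3·(7162,347) + (3323,161)
…
step 10: (56780, 2751)  from 1·(31971,1549) + (24809,1202)
step 11: (88751, 4300)  from 1·(56780,2751) + (31971,1549)
(x₁, y₁) = (88751, 4300);  88751² − 426·4300² = 1 ✓

88751 4300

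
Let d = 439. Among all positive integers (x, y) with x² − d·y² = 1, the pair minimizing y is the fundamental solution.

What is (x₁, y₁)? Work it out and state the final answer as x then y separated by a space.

440 21

[20; 1,19,1,40] for √439; ℓ=4 ⇒ convergent index 3
i=0: a=20 ⇒ p=20, q=1
…
i=2: a=19 ⇒ p=419, q=20
i=3: a=1 ⇒ p=440, q=21
fundamental: x₁=440, y₁=21  (since 193600 − 439·441 = 1)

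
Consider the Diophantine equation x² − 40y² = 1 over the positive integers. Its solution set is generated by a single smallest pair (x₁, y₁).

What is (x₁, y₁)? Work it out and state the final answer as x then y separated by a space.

19 3

d=40: √d = [6; 3,12] (ℓ=2, even), read p_1/q_1
a_0=6:  p_0=6·1+0=6,  q_0=6·0+1=1
a_1=3:  p_1=3·6+1=19,  q_1=3·1+0=3
fundamental: x₁=19, y₁=3  (since 361 − 40·9 = 1)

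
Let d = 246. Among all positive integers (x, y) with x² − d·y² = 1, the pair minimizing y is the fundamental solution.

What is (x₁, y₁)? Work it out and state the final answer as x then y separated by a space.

√246 → a₀=15, period (1,2,5,1,14,1,5,2,1,30); ℓ=10 even so k=9
step 0: (15, 1)  from 15·(1,0) + (0,1)
…
step 2: (47, 3)  from 2·(16,1) + (15,1)
…
step 5: (4423, 282)  from 14·(298,19) + (251,16)
step 6: (4721, 301)  from 1·(4423,282) + (298,19)
…
step 8: (60777, 3875)  from 2·(28028,1787) + (4721,301)
step 9: (88805, 5662)  from 1·(60777,3875) + (28028,1787)
(x₁, y₁) = (88805, 5662);  88805² − 246·5662² = 1 ✓

88805 5662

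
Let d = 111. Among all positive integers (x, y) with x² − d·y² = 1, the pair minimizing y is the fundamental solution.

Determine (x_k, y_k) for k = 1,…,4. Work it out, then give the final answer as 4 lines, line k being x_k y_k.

295 28
174049 16520
102688615 9746772
60586108801 5750578960

d=111: √d = [10; 1,1,6,1,1,20] (ℓ=6, even), read p_5/q_5
a_0=10:  p_0=10·1+0=10,  q_0=10·0+1=1
a_1=1:  p_1=1·10+1=11,  q_1=1·1+0=1
…
a_3=6:  p_3=6·21+11=137,  q_3=6·2+1=13
a_4=1:  p_4=1·137+21=158,  q_4=1·13+2=15
a_5=1:  p_5=1·158+137=295,  q_5=1·15+13=28
fundamental: x₁=295, y₁=28  (since 87025 − 111·784 = 1)
n=2: (295,28)∘(295,28) = (295·295+111·28·28, 295·28+28·295) = (174049,16520)
n=3: (174049,16520)∘(295,28) = (295·174049+111·28·16520, 295·16520+28·174049) = (102688615,9746772)
n=4: (102688615,9746772)∘(295,28) = (295·102688615+111·28·9746772, 295·9746772+28·102688615) = (60586108801,5750578960)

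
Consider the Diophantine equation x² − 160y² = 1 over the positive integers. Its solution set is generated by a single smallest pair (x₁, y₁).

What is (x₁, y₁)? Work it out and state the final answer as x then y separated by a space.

721 57

√160 = [12; 1,1,1,5,1,1,1,24, …], period ℓ=8 (even) → k=7
step 0: (12, 1)  from 12·(1,0) + (0,1)
step 1: (13, 1)  from 1·(12,1) + (1,0)
step 2: (25, 2)  from 1·(13,1) + (12,1)
step 3: (38, 3)  from 1·(25,2) + (13,1)
…
step 6: (468, 37)  from 1·(253,20) + (215,17)
step 7: (721, 57)  from 1·(468,37) + (253,20)
fundamental: x₁=721, y₁=57  (since 519841 − 160·3249 = 1)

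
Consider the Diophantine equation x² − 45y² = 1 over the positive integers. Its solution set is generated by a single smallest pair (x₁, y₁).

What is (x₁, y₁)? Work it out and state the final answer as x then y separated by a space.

161 24

√45 = [6; 1,2,2,2,1,12, …], period ℓ=6 (even) → k=5
i=0: a=6 ⇒ p=6, q=1
…
i=2: a=2 ⇒ p=20, q=3
i=3: a=2 ⇒ p=47, q=7
i=4: a=2 ⇒ p=114, q=17
i=5: a=1 ⇒ p=161, q=24
(x₁, y₁) = (161, 24);  161² − 45·24² = 1 ✓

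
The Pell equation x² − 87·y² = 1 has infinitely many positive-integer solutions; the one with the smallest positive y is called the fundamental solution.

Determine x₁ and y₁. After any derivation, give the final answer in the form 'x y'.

√87 = [9; 3,18, …], period ℓ=2 (even) → k=1
step 0: (9, 1)  from 9·(1,0) + (0,1)
step 1: (28, 3)  from 3·(9,1) + (1,0)
fundamental: x₁=28, y₁=3  (since 784 − 87·9 = 1)

28 3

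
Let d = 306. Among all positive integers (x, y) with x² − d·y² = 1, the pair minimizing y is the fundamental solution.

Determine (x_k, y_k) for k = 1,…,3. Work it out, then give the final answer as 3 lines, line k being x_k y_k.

√306 = [17; 2,34, …], period ℓ=2 (even) → k=1
step 0: (17, 1)  from 17·(1,0) + (0,1)
step 1: (35, 2)  from 2·(17,1) + (1,0)
→ (35, 2).  Check: 35²=1225, 306·2²=1224, difference 1.
n=2: (35,2)∘(35,2) = (35·35+306·2·2, 35·2+2·35) = (2449,140)
n=3: (2449,140)∘(35,2) = (35·2449+306·2·140, 35·140+2·2449) = (171395,9798)

35 2
2449 140
171395 9798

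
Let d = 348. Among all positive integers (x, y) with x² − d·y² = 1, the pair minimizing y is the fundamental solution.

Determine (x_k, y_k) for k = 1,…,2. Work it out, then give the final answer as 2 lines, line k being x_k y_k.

[18; 1,1,1,8,1,1,1,36] for √348; ℓ=8 ⇒ convergent index 7
a_0=18:  p_0=18·1+0=18,  q_0=18·0+1=1
…
a_3=1:  p_3=1·37+19=56,  q_3=1·2+1=3
a_4=8:  p_4=8·56+37=485,  q_4=8·3+2=26
a_5=1:  p_5=1·485+56=541,  q_5=1·26+3=29
a_6=1:  p_6=1·541+485=1026,  q_6=1·29+26=55
a_7=1:  p_7=1·1026+541=1567,  q_7=1·55+29=84
(x₁, y₁) = (1567, 84);  1567² − 348·84² = 1 ✓
k=2:  x_2 = 1567·1567+348·84·84 = 4910977,  y_2 = 1567·84+84·1567 = 263256

1567 84
4910977 263256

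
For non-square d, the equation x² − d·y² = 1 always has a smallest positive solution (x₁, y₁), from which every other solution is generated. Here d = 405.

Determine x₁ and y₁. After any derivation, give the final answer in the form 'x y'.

161 8

√405 = [20; 8,40, …], period ℓ=2 (even) → k=1
i=0: a=20 ⇒ p=20, q=1
i=1: a=8 ⇒ p=161, q=8
(x₁, y₁) = (161, 8);  161² − 405·8² = 1 ✓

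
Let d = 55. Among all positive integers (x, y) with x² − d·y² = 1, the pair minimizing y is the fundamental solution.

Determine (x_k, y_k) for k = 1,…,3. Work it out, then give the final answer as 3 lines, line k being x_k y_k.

89 12
15841 2136
2819609 380196

√55 → a₀=7, period (2,2,2,14); ℓ=4 even so k=3
i=0: a=7 ⇒ p=7, q=1
i=1: a=2 ⇒ p=15, q=2
i=2: a=2 ⇒ p=37, q=5
i=3: a=2 ⇒ p=89, q=12
fundamental: x₁=89, y₁=12  (since 7921 − 55·144 = 1)
n=2: (89,12)∘(89,12) = (89·89+55·12·12, 89·12+12·89) = (15841,2136)
n=3: (15841,2136)∘(89,12) = (89·15841+55·12·2136, 89·2136+12·15841) = (2819609,380196)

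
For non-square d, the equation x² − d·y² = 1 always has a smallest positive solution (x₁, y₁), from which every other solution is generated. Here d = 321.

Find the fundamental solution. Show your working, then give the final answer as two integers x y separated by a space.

215 12

d=321: √d = [17; 1,10,1,34] (ℓ=4, even), read p_3/q_3
a_0=17:  p_0=17·1+0=17,  q_0=17·0+1=1
a_1=1:  p_1=1·17+1=18,  q_1=1·1+0=1
a_2=10:  p_2=10·18+17=197,  q_2=10·1+1=11
a_3=1:  p_3=1·197+18=215,  q_3=1·11+1=12
(x₁, y₁) = (215, 12);  215² − 321·12² = 1 ✓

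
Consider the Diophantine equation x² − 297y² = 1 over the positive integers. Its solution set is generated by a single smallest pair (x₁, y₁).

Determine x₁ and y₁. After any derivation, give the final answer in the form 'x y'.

d=297: √d = [17; 4,3,1,1,2,1,1,3,4,34] (ℓ=10, even), read p_9/q_9
step 0: (17, 1)  from 17·(1,0) + (0,1)
…
step 6: (1844, 107)  from 1·(1327,77) + (517,30)
…
step 8: (11357, 659)  from 3·(3171,184) + (1844,107)
step 9: (48599, 2820)  from 4·(11357,659) + (3171,184)
fundamental: x₁=48599, y₁=2820  (since 2361862801 − 297·7952400 = 1)

48599 2820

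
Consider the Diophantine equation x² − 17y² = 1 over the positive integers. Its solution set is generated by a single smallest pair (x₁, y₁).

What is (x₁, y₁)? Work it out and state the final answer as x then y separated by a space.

33 8

√17 = [4; 8, …], period ℓ=1 (odd) → k=1
i=0: a=4 ⇒ p=4, q=1
i=1: a=8 ⇒ p=33, q=8
→ (33, 8).  Check: 33²=1089, 17·8²=1088, difference 1.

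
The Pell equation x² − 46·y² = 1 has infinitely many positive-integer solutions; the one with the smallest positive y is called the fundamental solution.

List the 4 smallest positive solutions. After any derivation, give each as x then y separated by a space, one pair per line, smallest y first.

24335 3588
1184384449 174627960
57643991108495 8499142809612
2805533046066067201 413653280369188080

√46 → a₀=6, period (1,3,1,1,2,6,2,1,1,3,1,12); ℓ=12 even so k=11
step 0: (6, 1)  from 6·(1,0) + (0,1)
step 1: (7, 1)  from 1·(6,1) + (1,0)
…
step 3: (34, 5)  from 1·(27,4) + (7,1)
step 4: (61, 9)  from 1·(34,5) + (27,4)
step 5: (156, 23)  from 2·(61,9) + (34,5)
step 6: (997, 147)  from 6·(156,23) + (61,9)
step 7: (2150, 317)  from 2·(997,147) + (156,23)
…
step 9: (5297, 781)  from 1·(3147,464) + (2150,317)
step 10: (19038, 2807)  from 3·(5297,781) + (3147,464)
step 11: (24335, 3588)  from 1·(19038,2807) + (5297,781)
→ (24335, 3588).  Check: 24335²=592192225, 46·3588²=592192224, difference 1.
(24335+3588√46)^2 = 1184384449 + 174627960√46
(24335+3588√46)^3 = 57643991108495 + 8499142809612√46
(24335+3588√46)^4 = 2805533046066067201 + 413653280369188080√46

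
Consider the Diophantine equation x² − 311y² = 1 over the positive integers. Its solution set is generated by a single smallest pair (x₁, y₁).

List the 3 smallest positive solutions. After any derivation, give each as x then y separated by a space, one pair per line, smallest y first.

√311 = [17; 1,1,1,2,1,…,1,1,34, …], period ℓ=16 (even) → k=15
a_0=17:  p_0=17·1+0=17,  q_0=17·0+1=1
a_1=1:  p_1=1·17+1=18,  q_1=1·1+0=1
a_2=1:  p_2=1·18+17=35,  q_2=1·1+1=2
a_3=1:  p_3=1·35+18=53,  q_3=1·2+1=3
a_4=2:  p_4=2·53+35=141,  q_4=2·3+2=8
a_5=1:  p_5=1·141+53=194,  q_5=1·8+3=11
a_6=6:  p_6=6·194+141=1305,  q_6=6·11+8=74
a_7=3:  p_7=3·1305+194=4109,  q_7=3·74+11=233
…
a_9=3:  p_9=3·71158+4109=217583,  q_9=3·4035+233=12338
a_10=6:  p_10=6·217583+71158=1376656,  q_10=6·12338+4035=78063
…
a_12=2:  p_12=2·1594239+1376656=4565134,  q_12=2·90401+78063=258865
a_13=1:  p_13=1·4565134+1594239=6159373,  q_13=1·258865+90401=349266
a_14=1:  p_14=1·6159373+4565134=10724507,  q_14=1·349266+258865=608131
a_15=1:  p_15=1·10724507+6159373=16883880,  q_15=1·608131+349266=957397
fundamental: x₁=16883880, y₁=957397  (since 285065403854400 − 311·916609015609 = 1)
n=2: (16883880,957397)∘(16883880,957397) = (16883880·16883880+311·957397·957397, 16883880·957397+957397·16883880) = (570130807708799,32329152120720)
n=3: (570130807708799,32329152120720)∘(16883880,957397) = (16883880·570130807708799+311·957397·32329152120720, 16883880·32329152120720+957397·570130807708799) = (19252040283316857636360,1091683049815963029803)

16883880 957397
570130807708799 32329152120720
19252040283316857636360 1091683049815963029803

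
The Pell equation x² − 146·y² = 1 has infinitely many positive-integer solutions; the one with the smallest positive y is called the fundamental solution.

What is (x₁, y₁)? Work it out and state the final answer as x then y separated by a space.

145 12

√146 → a₀=12, period (12,24); ℓ=2 even so k=1
a_0=12:  p_0=12·1+0=12,  q_0=12·0+1=1
a_1=12:  p_1=12·12+1=145,  q_1=12·1+0=12
(x₁, y₁) = (145, 12);  145² − 146·12² = 1 ✓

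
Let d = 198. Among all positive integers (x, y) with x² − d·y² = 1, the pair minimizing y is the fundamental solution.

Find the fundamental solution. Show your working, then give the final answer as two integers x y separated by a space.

[14; 14,28] for √198; ℓ=2 ⇒ convergent index 1
step 0: (14, 1)  from 14·(1,0) + (0,1)
step 1: (197, 14)  from 14·(14,1) + (1,0)
→ (197, 14).  Check: 197²=38809, 198·14²=38808, difference 1.

197 14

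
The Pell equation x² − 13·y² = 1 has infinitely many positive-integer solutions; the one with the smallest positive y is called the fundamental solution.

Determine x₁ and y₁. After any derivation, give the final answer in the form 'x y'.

√13 = [3; 1,1,1,1,6, …], period ℓ=5 (odd) → k=9
a_0=3:  p_0=3·1+0=3,  q_0=3·0+1=1
a_1=1:  p_1=1·3+1=4,  q_1=1·1+0=1
a_2=1:  p_2=1·4+3=7,  q_2=1·1+1=2
…
a_6=1:  p_6=1·119+18=137,  q_6=1·33+5=38
a_7=1:  p_7=1·137+119=256,  q_7=1·38+33=71
a_8=1:  p_8=1·256+137=393,  q_8=1·71+38=109
a_9=1:  p_9=1·393+256=649,  q_9=1·109+71=180
→ (649, 180).  Check: 649²=421201, 13·180²=421200, difference 1.

649 180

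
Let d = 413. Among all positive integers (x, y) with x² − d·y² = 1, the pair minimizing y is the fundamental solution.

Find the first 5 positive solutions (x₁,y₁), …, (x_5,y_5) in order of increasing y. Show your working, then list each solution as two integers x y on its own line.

d=413: √d = [20; 3,9,1,4,1,9,3,40] (ℓ=8, even), read p_7/q_7
i=0: a=20 ⇒ p=20, q=1
…
i=3: a=1 ⇒ p=630, q=31
…
i=5: a=1 ⇒ p=3719, q=183
i=6: a=9 ⇒ p=36560, q=1799
i=7: a=3 ⇒ p=113399, q=5580
fundamental: x₁=113399, y₁=5580  (since 12859333201 − 413·31136400 = 1)
n=2: (113399,5580)∘(113399,5580) = (113399·113399+413·5580·5580, 113399·5580+5580·113399) = (25718666401,1265532840)
n=3: (25718666401,1265532840)∘(113399,5580) = (113399·25718666401+413·5580·1265532840, 113399·1265532840+5580·25718666401) = (5832942102300599,287020317040740)
n=4: (5832942102300599,287020317040740)∘(113399,5580) = (113399·5832942102300599+413·5580·287020317040740, 113399·287020317040740+5580·5832942102300599) = (1322899602891852585601,65095633862940217680)
n=5: (1322899602891852585601,65095633862940217680)∘(113399,5580) = (113399·1322899602891852585601+413·5580·65095633862940217680, 113399·65095633862940217680+5580·1322899602891852585601) = (300030984130833440606834999,14763559568560095172347900)

113399 5580
25718666401 1265532840
5832942102300599 287020317040740
1322899602891852585601 65095633862940217680
300030984130833440606834999 14763559568560095172347900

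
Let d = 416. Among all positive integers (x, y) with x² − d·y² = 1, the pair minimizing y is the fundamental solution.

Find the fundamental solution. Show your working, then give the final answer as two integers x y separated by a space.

5201 255

d=416: √d = [20; 2,1,1,9,1,1,2,40] (ℓ=8, even), read p_7/q_7
k=0  a_k=20  p_k/q_k = 20/1
k=1  a_k=2  p_k/q_k = 41/2
k=2  a_k=1  p_k/q_k = 61/3
k=3  a_k=1  p_k/q_k = 102/5
k=4  a_k=9  p_k/q_k = 979/48
k=5  a_k=1  p_k/q_k = 1081/53
k=6  a_k=1  p_k/q_k = 2060/101
k=7  a_k=2  p_k/q_k = 5201/255
fundamental: x₁=5201, y₁=255  (since 27050401 − 416·65025 = 1)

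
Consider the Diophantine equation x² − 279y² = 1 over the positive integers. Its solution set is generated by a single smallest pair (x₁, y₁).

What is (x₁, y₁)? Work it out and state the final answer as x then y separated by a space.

1520 91

√279 → a₀=16, period (1,2,2,1,2,2,1,32); ℓ=8 even so k=7
i=0: a=16 ⇒ p=16, q=1
…
i=2: a=2 ⇒ p=50, q=3
…
i=6: a=2 ⇒ p=1069, q=64
i=7: a=1 ⇒ p=1520, q=91
fundamental: x₁=1520, y₁=91  (since 2310400 − 279·8281 = 1)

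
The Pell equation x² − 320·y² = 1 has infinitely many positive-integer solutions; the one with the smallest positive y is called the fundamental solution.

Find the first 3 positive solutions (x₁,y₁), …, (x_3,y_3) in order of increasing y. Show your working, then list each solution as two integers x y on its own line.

161 9
51841 2898
16692641 933147

√320 = [17; 1,7,1,34, …], period ℓ=4 (even) → k=3
i=0: a=17 ⇒ p=17, q=1
i=1: a=1 ⇒ p=18, q=1
i=2: a=7 ⇒ p=143, q=8
i=3: a=1 ⇒ p=161, q=9
→ (161, 9).  Check: 161²=25921, 320·9²=25920, difference 1.
(x_2, y_2) = (161·161 + 320·9·9, 161·9 + 9·161) = (51841, 2898)
(x_3, y_3) = (161·51841 + 320·9·2898, 161·2898 + 9·51841) = (16692641, 933147)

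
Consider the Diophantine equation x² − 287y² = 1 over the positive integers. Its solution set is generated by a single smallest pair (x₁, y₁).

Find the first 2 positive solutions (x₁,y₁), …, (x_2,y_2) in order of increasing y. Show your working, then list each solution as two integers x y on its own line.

√287 = [16; 1,15,1,32, …], period ℓ=4 (even) → k=3
a_0=16:  p_0=16·1+0=16,  q_0=16·0+1=1
a_1=1:  p_1=1·16+1=17,  q_1=1·1+0=1
a_2=15:  p_2=15·17+16=271,  q_2=15·1+1=16
a_3=1:  p_3=1·271+17=288,  q_3=1·16+1=17
fundamental: x₁=288, y₁=17  (since 82944 − 287·289 = 1)
k=2:  x_2 = 288·288+287·17·17 = 165887,  y_2 = 288·17+17·288 = 9792

288 17
165887 9792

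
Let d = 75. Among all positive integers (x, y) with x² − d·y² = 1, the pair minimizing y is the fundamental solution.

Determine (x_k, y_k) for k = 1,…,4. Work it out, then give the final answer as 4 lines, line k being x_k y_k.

26 3
1351 156
70226 8109
3650401 421512

√75 → a₀=8, period (1,1,1,16); ℓ=4 even so k=3
step 0: (8, 1)  from 8·(1,0) + (0,1)
step 1: (9, 1)  from 1·(8,1) + (1,0)
step 2: (17, 2)  from 1·(9,1) + (8,1)
step 3: (26, 3)  from 1·(17,2) + (9,1)
→ (26, 3).  Check: 26²=676, 75·3²=675, difference 1.
n=2: (26,3)∘(26,3) = (26·26+75·3·3, 26·3+3·26) = (1351,156)
n=3: (1351,156)∘(26,3) = (26·1351+75·3·156, 26·156+3·1351) = (70226,8109)
n=4: (70226,8109)∘(26,3) = (26·70226+75·3·8109, 26·8109+3·70226) = (3650401,421512)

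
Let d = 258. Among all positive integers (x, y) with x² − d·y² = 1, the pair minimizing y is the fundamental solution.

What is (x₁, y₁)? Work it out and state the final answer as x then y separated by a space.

√258 → a₀=16, period (16,32); ℓ=2 even so k=1
step 0: (16, 1)  from 16·(1,0) + (0,1)
step 1: (257, 16)  from 16·(16,1) + (1,0)
(x₁, y₁) = (257, 16);  257² − 258·16² = 1 ✓

257 16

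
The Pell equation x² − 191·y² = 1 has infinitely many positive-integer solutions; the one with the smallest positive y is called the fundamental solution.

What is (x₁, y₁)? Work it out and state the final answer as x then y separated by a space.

[13; 1,4,1,1,3,…,4,1,26] for √191; ℓ=16 ⇒ convergent index 15
a_0=13:  p_0=13·1+0=13,  q_0=13·0+1=1
…
a_4=1:  p_4=1·83+69=152,  q_4=1·6+5=11
…
a_6=2:  p_6=2·539+152=1230,  q_6=2·39+11=89
a_7=2:  p_7=2·1230+539=2999,  q_7=2·89+39=217
…
a_9=2:  p_9=2·40217+2999=83433,  q_9=2·2910+217=6037
a_10=2:  p_10=2·83433+40217=207083,  q_10=2·6037+2910=14984
…
a_12=1:  p_12=1·704682+207083=911765,  q_12=1·50989+14984=65973
…
a_14=4:  p_14=4·1616447+911765=7377553,  q_14=4·116962+65973=533821
a_15=1:  p_15=1·7377553+1616447=8994000,  q_15=1·533821+116962=650783
→ (8994000, 650783).  Check: 8994000²=80892036000000, 191·650783²=80892035999999, difference 1.

8994000 650783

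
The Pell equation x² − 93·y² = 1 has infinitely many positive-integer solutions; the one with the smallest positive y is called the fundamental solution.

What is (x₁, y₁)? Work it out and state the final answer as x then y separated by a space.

12151 1260

√93 → a₀=9, period (1,1,1,4,6,4,1,1,1,18); ℓ=10 even so k=9
k=0  a_k=9  p_k/q_k = 9/1
k=1  a_k=1  p_k/q_k = 10/1
k=2  a_k=1  p_k/q_k = 19/2
k=3  a_k=1  p_k/q_k = 29/3
k=4  a_k=4  p_k/q_k = 135/14
k=5  a_k=6  p_k/q_k = 839/87
k=6  a_k=4  p_k/q_k = 3491/362
k=7  a_k=1  p_k/q_k = 4330/449
k=8  a_k=1  p_k/q_k = 7821/811
k=9  a_k=1  p_k/q_k = 12151/1260
→ (12151, 1260).  Check: 12151²=147646801, 93·1260²=147646800, difference 1.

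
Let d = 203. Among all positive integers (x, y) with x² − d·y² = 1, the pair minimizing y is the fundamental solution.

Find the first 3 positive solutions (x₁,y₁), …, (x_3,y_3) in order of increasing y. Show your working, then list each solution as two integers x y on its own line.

57 4
6497 456
740601 51980

√203 = [14; 4,28, …], period ℓ=2 (even) → k=1
i=0: a=14 ⇒ p=14, q=1
i=1: a=4 ⇒ p=57, q=4
(x₁, y₁) = (57, 4);  57² − 203·4² = 1 ✓
(x_2, y_2) = (57·57 + 203·4·4, 57·4 + 4·57) = (6497, 456)
(x_3, y_3) = (57·6497 + 203·4·456, 57·456 + 4·6497) = (740601, 51980)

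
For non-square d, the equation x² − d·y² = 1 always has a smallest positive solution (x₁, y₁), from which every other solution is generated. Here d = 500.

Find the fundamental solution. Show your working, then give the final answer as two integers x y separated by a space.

930249 41602

[22; 2,1,3,2,1,…,1,2,44] for √500; ℓ=14 ⇒ convergent index 13
i=0: a=22 ⇒ p=22, q=1
i=1: a=2 ⇒ p=45, q=2
i=2: a=1 ⇒ p=67, q=3
i=3: a=3 ⇒ p=246, q=11
i=4: a=2 ⇒ p=559, q=25
…
i=6: a=1 ⇒ p=1364, q=61
…
i=8: a=1 ⇒ p=15809, q=707
i=9: a=1 ⇒ p=30254, q=1353
…
i=11: a=3 ⇒ p=259205, q=11592
i=12: a=1 ⇒ p=335522, q=15005
i=13: a=2 ⇒ p=930249, q=41602
→ (930249, 41602).  Check: 930249²=865363202001, 500·41602²=865363202000, difference 1.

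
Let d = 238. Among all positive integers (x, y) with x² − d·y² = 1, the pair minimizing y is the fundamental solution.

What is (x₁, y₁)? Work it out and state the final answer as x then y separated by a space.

d=238: √d = [15; 2,2,1,14,1,2,2,30] (ℓ=8, even), read p_7/q_7
a_0=15:  p_0=15·1+0=15,  q_0=15·0+1=1
…
a_2=2:  p_2=2·31+15=77,  q_2=2·2+1=5
a_3=1:  p_3=1·77+31=108,  q_3=1·5+2=7
…
a_5=1:  p_5=1·1589+108=1697,  q_5=1·103+7=110
a_6=2:  p_6=2·1697+1589=4983,  q_6=2·110+103=323
a_7=2:  p_7=2·4983+1697=11663,  q_7=2·323+110=756
fundamental: x₁=11663, y₁=756  (since 136025569 − 238·571536 = 1)

11663 756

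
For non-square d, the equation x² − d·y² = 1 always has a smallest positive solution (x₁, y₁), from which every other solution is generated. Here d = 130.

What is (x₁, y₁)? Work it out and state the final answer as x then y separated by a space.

6499 570

[11; 2,2,22] for √130; ℓ=3 ⇒ convergent index 5
i=0: a=11 ⇒ p=11, q=1
i=1: a=2 ⇒ p=23, q=2
…
i=3: a=22 ⇒ p=1277, q=112
i=4: a=2 ⇒ p=2611, q=229
i=5: a=2 ⇒ p=6499, q=570
fundamental: x₁=6499, y₁=570  (since 42237001 − 130·324900 = 1)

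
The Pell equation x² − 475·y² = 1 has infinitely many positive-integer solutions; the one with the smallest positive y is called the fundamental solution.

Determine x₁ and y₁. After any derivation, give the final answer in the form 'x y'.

57799 2652

d=475: √d = [21; 1,3,1,6,2,6,1,3,1,42] (ℓ=10, even), read p_9/q_9
i=0: a=21 ⇒ p=21, q=1
…
i=5: a=2 ⇒ p=1591, q=73
…
i=7: a=1 ⇒ p=11878, q=545
i=8: a=3 ⇒ p=45921, q=2107
i=9: a=1 ⇒ p=57799, q=2652
fundamental: x₁=57799, y₁=2652  (since 3340724401 − 475·7033104 = 1)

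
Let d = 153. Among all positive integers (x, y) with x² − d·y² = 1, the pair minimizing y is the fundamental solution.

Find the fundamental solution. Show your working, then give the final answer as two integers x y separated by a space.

[12; 2,1,2,2,2,1,2,24] for √153; ℓ=8 ⇒ convergent index 7
step 0: (12, 1)  from 12·(1,0) + (0,1)
…
step 3: (99, 8)  from 2·(37,3) + (25,2)
step 4: (235, 19)  from 2·(99,8) + (37,3)
…
step 6: (804, 65)  from 1·(569,46) + (235,19)
step 7: (2177, 176)  from 2·(804,65) + (569,46)
→ (2177, 176).  Check: 2177²=4739329, 153·176²=4739328, difference 1.

2177 176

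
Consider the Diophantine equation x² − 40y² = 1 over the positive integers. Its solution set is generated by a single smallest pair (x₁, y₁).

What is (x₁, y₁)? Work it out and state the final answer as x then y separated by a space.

19 3

[6; 3,12] for √40; ℓ=2 ⇒ convergent index 1
k=0  a_k=6  p_k/q_k = 6/1
k=1  a_k=3  p_k/q_k = 19/3
fundamental: x₁=19, y₁=3  (since 361 − 40·9 = 1)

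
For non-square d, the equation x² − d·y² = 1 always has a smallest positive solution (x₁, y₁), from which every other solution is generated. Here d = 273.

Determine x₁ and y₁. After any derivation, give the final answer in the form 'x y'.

727 44

[16; 1,1,10,1,1,32] for √273; ℓ=6 ⇒ convergent index 5
i=0: a=16 ⇒ p=16, q=1
…
i=2: a=1 ⇒ p=33, q=2
i=3: a=10 ⇒ p=347, q=21
i=4: a=1 ⇒ p=380, q=23
i=5: a=1 ⇒ p=727, q=44
→ (727, 44).  Check: 727²=528529, 273·44²=528528, difference 1.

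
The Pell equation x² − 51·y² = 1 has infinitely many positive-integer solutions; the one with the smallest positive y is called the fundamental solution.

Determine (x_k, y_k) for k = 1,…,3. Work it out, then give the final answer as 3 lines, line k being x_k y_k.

50 7
4999 700
499850 69993

√51 = [7; 7,14, …], period ℓ=2 (even) → k=1
i=0: a=7 ⇒ p=7, q=1
i=1: a=7 ⇒ p=50, q=7
fundamental: x₁=50, y₁=7  (since 2500 − 51·49 = 1)
k=2:  x_2 = 50·50+51·7·7 = 4999,  y_2 = 50·7+7·50 = 700
k=3:  x_3 = 50·4999+51·7·700 = 499850,  y_3 = 50·700+7·4999 = 69993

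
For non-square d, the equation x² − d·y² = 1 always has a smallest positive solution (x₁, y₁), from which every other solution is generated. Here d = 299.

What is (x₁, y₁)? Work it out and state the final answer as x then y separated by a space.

415 24

√299 = [17; 3,2,3,34, …], period ℓ=4 (even) → k=3
step 0: (17, 1)  from 17·(1,0) + (0,1)
…
step 2: (121, 7)  from 2·(52,3) + (17,1)
step 3: (415, 24)  from 3·(121,7) + (52,3)
→ (415, 24).  Check: 415²=172225, 299·24²=172224, difference 1.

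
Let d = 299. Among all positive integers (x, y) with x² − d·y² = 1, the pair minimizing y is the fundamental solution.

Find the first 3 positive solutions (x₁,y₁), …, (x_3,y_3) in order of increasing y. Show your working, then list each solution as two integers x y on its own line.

d=299: √d = [17; 3,2,3,34] (ℓ=4, even), read p_3/q_3
i=0: a=17 ⇒ p=17, q=1
…
i=2: a=2 ⇒ p=121, q=7
i=3: a=3 ⇒ p=415, q=24
fundamental: x₁=415, y₁=24  (since 172225 − 299·576 = 1)
(415+24√299)^2 = 344449 + 19920√299
(415+24√299)^3 = 285892255 + 16533576√299

415 24
344449 19920
285892255 16533576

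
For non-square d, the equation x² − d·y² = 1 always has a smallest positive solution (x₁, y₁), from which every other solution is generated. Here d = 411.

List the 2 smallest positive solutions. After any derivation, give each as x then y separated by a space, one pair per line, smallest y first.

49730 2453
4946145799 243975380

√411 = [20; 3,1,1,1,19,1,1,1,3,40, …], period ℓ=10 (even) → k=9
k=0  a_k=20  p_k/q_k = 20/1
…
k=8  a_k=1  p_k/q_k = 13583/670
k=9  a_k=3  p_k/q_k = 49730/2453
fundamental: x₁=49730, y₁=2453  (since 2473072900 − 411·6017209 = 1)
(49730+2453√411)^2 = 4946145799 + 243975380√411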